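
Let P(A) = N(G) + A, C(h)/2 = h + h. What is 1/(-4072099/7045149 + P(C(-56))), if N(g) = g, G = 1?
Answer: -7045149/1575140326 ≈ -0.0044727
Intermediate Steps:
C(h) = 4*h (C(h) = 2*(h + h) = 2*(2*h) = 4*h)
P(A) = 1 + A
1/(-4072099/7045149 + P(C(-56))) = 1/(-4072099/7045149 + (1 + 4*(-56))) = 1/(-4072099*1/7045149 + (1 - 224)) = 1/(-4072099/7045149 - 223) = 1/(-1575140326/7045149) = -7045149/1575140326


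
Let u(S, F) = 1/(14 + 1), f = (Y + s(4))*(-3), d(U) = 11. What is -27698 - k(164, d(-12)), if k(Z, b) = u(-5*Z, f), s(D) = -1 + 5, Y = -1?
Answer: -415471/15 ≈ -27698.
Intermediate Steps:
s(D) = 4
f = -9 (f = (-1 + 4)*(-3) = 3*(-3) = -9)
u(S, F) = 1/15
k(Z, b) = 1/15
-27698 - k(164, d(-12)) = -27698 - 1*1/15 = -27698 - 1/15 = -415471/15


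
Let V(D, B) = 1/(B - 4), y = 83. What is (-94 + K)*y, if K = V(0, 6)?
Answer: -15521/2 ≈ -7760.5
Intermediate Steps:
V(D, B) = 1/(-4 + B)
K = ½ (K = 1/(-4 + 6) = 1/2 = ½ ≈ 0.50000)
(-94 + K)*y = (-94 + ½)*83 = -187/2*83 = -15521/2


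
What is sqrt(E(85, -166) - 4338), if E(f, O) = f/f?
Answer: I*sqrt(4337) ≈ 65.856*I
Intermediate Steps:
E(f, O) = 1
sqrt(E(85, -166) - 4338) = sqrt(1 - 4338) = sqrt(-4337) = I*sqrt(4337)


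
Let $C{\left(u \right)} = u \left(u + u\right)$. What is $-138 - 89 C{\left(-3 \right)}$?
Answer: $-1740$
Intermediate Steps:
$C{\left(u \right)} = 2 u^{2}$ ($C{\left(u \right)} = u 2 u = 2 u^{2}$)
$-138 - 89 C{\left(-3 \right)} = -138 - 89 \cdot 2 \left(-3\right)^{2} = -138 - 89 \cdot 2 \cdot 9 = -138 - 1602 = -1740$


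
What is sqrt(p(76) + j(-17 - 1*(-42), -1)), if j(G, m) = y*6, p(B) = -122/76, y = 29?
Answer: sqrt(248938)/38 ≈ 13.130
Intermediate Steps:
p(B) = -61/38 (p(B) = -122*1/76 = -61/38)
j(G, m) = 174 (j(G, m) = 29*6 = 174)
sqrt(p(76) + j(-17 - 1*(-42), -1)) = sqrt(-61/38 + 174) = sqrt(6551/38) = sqrt(248938)/38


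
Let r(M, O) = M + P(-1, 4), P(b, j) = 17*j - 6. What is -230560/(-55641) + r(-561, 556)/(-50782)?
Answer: 11736062779/2825561262 ≈ 4.1535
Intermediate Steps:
P(b, j) = -6 + 17*j
r(M, O) = 62 + M (r(M, O) = M + (-6 + 17*4) = M + (-6 + 68) = M + 62 = 62 + M)
-230560/(-55641) + r(-561, 556)/(-50782) = -230560/(-55641) + (62 - 561)/(-50782) = -230560*(-1/55641) - 499*(-1/50782) = 230560/55641 + 499/50782 = 11736062779/2825561262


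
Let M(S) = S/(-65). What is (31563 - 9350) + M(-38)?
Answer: 1443883/65 ≈ 22214.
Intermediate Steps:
M(S) = -S/65 (M(S) = S*(-1/65) = -S/65)
(31563 - 9350) + M(-38) = (31563 - 9350) - 1/65*(-38) = 22213 + 38/65 = 1443883/65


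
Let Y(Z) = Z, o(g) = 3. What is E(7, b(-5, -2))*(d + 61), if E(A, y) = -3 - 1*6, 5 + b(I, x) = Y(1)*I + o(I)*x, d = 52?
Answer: -1017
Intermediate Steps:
b(I, x) = -5 + I + 3*x (b(I, x) = -5 + (1*I + 3*x) = -5 + (I + 3*x) = -5 + I + 3*x)
E(A, y) = -9 (E(A, y) = -3 - 6 = -9)
E(7, b(-5, -2))*(d + 61) = -9*(52 + 61) = -9*113 = -1017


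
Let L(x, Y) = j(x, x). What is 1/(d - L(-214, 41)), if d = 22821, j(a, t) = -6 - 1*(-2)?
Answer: 1/22825 ≈ 4.3812e-5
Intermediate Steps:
j(a, t) = -4 (j(a, t) = -6 + 2 = -4)
L(x, Y) = -4
1/(d - L(-214, 41)) = 1/(22821 - 1*(-4)) = 1/(22821 + 4) = 1/22825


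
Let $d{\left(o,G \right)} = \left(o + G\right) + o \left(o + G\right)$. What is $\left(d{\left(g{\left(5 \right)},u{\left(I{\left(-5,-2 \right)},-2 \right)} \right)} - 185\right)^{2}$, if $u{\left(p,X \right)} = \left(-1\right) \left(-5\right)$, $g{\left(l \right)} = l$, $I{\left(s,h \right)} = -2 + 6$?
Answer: $15625$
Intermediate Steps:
$I{\left(s,h \right)} = 4$
$u{\left(p,X \right)} = 5$
$d{\left(o,G \right)} = G + o + o \left(G + o\right)$ ($d{\left(o,G \right)} = \left(G + o\right) + o \left(G + o\right) = G + o + o \left(G + o\right)$)
$\left(d{\left(g{\left(5 \right)},u{\left(I{\left(-5,-2 \right)},-2 \right)} \right)} - 185\right)^{2} = \left(\left(5 + 5 + 5^{2} + 5 \cdot 5\right) - 185\right)^{2} = \left(\left(5 + 5 + 25 + 25\right) - 185\right)^{2} = \left(60 - 185\right)^{2} = \left(-125\right)^{2} = 15625$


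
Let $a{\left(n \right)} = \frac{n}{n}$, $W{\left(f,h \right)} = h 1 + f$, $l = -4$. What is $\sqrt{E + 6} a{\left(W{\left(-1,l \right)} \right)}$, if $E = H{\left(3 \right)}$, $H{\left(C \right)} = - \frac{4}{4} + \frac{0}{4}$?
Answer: $\sqrt{5} \approx 2.2361$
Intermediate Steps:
$H{\left(C \right)} = -1$ ($H{\left(C \right)} = \left(-4\right) \frac{1}{4} + 0 \cdot \frac{1}{4} = -1 + 0 = -1$)
$E = -1$
$W{\left(f,h \right)} = f + h$ ($W{\left(f,h \right)} = h + f = f + h$)
$a{\left(n \right)} = 1$
$\sqrt{E + 6} a{\left(W{\left(-1,l \right)} \right)} = \sqrt{-1 + 6} \cdot 1 = \sqrt{5} \cdot 1 = \sqrt{5}$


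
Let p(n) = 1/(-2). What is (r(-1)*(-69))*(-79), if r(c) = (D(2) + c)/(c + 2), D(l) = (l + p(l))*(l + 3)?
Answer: 70863/2 ≈ 35432.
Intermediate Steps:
p(n) = -1/2
D(l) = (3 + l)*(-1/2 + l) (D(l) = (l - 1/2)*(l + 3) = (-1/2 + l)*(3 + l) = (3 + l)*(-1/2 + l))
r(c) = (15/2 + c)/(2 + c) (r(c) = ((-3/2 + 2**2 + (5/2)*2) + c)/(c + 2) = ((-3/2 + 4 + 5) + c)/(2 + c) = (15/2 + c)/(2 + c))
(r(-1)*(-69))*(-79) = (((15/2 - 1)/(2 - 1))*(-69))*(-79) = (((13/2)/1)*(-69))*(-79) = ((1*(13/2))*(-69))*(-79) = ((13/2)*(-69))*(-79) = -897/2*(-79) = 70863/2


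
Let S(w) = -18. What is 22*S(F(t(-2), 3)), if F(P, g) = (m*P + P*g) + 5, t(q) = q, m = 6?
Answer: -396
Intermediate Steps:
F(P, g) = 5 + 6*P + P*g (F(P, g) = (6*P + P*g) + 5 = 5 + 6*P + P*g)
22*S(F(t(-2), 3)) = 22*(-18) = -396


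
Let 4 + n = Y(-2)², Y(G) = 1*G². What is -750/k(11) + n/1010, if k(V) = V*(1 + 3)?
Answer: -189243/11110 ≈ -17.034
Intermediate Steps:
Y(G) = G²
n = 12 (n = -4 + ((-2)²)² = -4 + 4² = -4 + 16 = 12)
k(V) = 4*V (k(V) = V*4 = 4*V)
-750/k(11) + n/1010 = -750/(4*11) + 12/1010 = -750/44 + 12*(1/1010) = -750*1/44 + 6/505 = -375/22 + 6/505 = -189243/11110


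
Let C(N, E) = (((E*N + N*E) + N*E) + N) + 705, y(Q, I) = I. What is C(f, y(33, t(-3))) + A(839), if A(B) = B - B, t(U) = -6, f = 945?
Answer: -15360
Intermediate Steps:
A(B) = 0
C(N, E) = 705 + N + 3*E*N (C(N, E) = (((E*N + E*N) + E*N) + N) + 705 = ((2*E*N + E*N) + N) + 705 = (3*E*N + N) + 705 = (N + 3*E*N) + 705 = 705 + N + 3*E*N)
C(f, y(33, t(-3))) + A(839) = (705 + 945 + 3*(-6)*945) + 0 = (705 + 945 - 17010) + 0 = -15360 + 0 = -15360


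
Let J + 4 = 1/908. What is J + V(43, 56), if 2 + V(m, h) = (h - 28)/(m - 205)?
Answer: -453919/73548 ≈ -6.1717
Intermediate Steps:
V(m, h) = -2 + (-28 + h)/(-205 + m) (V(m, h) = -2 + (h - 28)/(m - 205) = -2 + (-28 + h)/(-205 + m))
J = -3631/908 (J = -4 + 1/908 = -3631/908 ≈ -3.9989)
J + V(43, 56) = -3631/908 + (382 + 56 - 2*43)/(-205 + 43) = -3631/908 + (382 + 56 - 86)/(-162) = -3631/908 - 1/162*352 = -3631/908 - 176/81 = -453919/73548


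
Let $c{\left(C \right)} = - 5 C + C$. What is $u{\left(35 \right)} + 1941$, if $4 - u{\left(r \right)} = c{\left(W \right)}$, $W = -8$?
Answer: $1913$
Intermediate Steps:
$c{\left(C \right)} = - 4 C$
$u{\left(r \right)} = -28$ ($u{\left(r \right)} = 4 - \left(-4\right) \left(-8\right) = 4 - 32 = -28$)
$u{\left(35 \right)} + 1941 = -28 + 1941 = 1913$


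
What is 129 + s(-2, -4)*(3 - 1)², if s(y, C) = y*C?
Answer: 161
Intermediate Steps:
s(y, C) = C*y
129 + s(-2, -4)*(3 - 1)² = 129 + (-4*(-2))*(3 - 1)² = 129 + 8*2² = 129 + 8*4 = 129 + 32 = 161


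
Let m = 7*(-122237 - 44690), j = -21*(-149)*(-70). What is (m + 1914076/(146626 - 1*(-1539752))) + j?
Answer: -1169939801053/843189 ≈ -1.3875e+6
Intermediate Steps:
j = -219030 (j = 3129*(-70) = -219030)
m = -1168489 (m = 7*(-166927) = -1168489)
(m + 1914076/(146626 - 1*(-1539752))) + j = (-1168489 + 1914076/(146626 - 1*(-1539752))) - 219030 = (-1168489 + 1914076/(146626 + 1539752)) - 219030 = (-1168489 + 1914076/1686378) - 219030 = (-1168489 + 1914076*(1/1686378)) - 219030 = (-1168489 + 957038/843189) - 219030 = -985256114383/843189 - 219030 = -1169939801053/843189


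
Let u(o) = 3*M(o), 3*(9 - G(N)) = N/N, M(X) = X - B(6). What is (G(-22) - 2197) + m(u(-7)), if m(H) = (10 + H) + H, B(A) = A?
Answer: -6769/3 ≈ -2256.3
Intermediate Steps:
M(X) = -6 + X (M(X) = X - 1*6 = X - 6 = -6 + X)
G(N) = 26/3 (G(N) = 9 - N/(3*N) = 9 - ⅓*1 = 9 - ⅓ = 26/3)
u(o) = -18 + 3*o (u(o) = 3*(-6 + o) = -18 + 3*o)
m(H) = 10 + 2*H
(G(-22) - 2197) + m(u(-7)) = (26/3 - 2197) + (10 + 2*(-18 + 3*(-7))) = -6565/3 + (10 + 2*(-18 - 21)) = -6565/3 + (10 + 2*(-39)) = -6565/3 + (10 - 78) = -6565/3 - 68 = -6769/3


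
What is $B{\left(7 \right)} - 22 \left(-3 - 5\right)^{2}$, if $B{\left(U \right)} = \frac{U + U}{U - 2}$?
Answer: $- \frac{7026}{5} \approx -1405.2$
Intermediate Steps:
$B{\left(U \right)} = \frac{2 U}{-2 + U}$
$B{\left(7 \right)} - 22 \left(-3 - 5\right)^{2} = 2 \cdot 7 \frac{1}{-2 + 7} - 22 \left(-3 - 5\right)^{2} = 2 \cdot 7 \cdot \frac{1}{5} - 22 \left(-8\right)^{2} = 2 \cdot 7 \cdot \frac{1}{5} - 1408 = \frac{14}{5} - 1408 = - \frac{7026}{5}$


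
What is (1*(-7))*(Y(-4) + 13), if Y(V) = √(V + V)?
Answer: -91 - 14*I*√2 ≈ -91.0 - 19.799*I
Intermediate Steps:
Y(V) = √2*√V (Y(V) = √(2*V) = √2*√V)
(1*(-7))*(Y(-4) + 13) = (1*(-7))*(√2*√(-4) + 13) = -7*(√2*(2*I) + 13) = -7*(2*I*√2 + 13) = -7*(13 + 2*I*√2) = -91 - 14*I*√2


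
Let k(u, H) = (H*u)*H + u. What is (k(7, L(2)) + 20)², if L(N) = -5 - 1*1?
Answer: 77841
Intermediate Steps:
L(N) = -6 (L(N) = -5 - 1 = -6)
k(u, H) = u + u*H² (k(u, H) = u*H² + u = u + u*H²)
(k(7, L(2)) + 20)² = (7*(1 + (-6)²) + 20)² = (7*(1 + 36) + 20)² = (7*37 + 20)² = (259 + 20)² = 279² = 77841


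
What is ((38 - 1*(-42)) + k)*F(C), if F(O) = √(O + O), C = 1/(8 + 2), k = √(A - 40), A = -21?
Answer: √5*(80 + I*√61)/5 ≈ 35.777 + 3.4929*I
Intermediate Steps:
k = I*√61 (k = √(-21 - 40) = √(-61) = I*√61 ≈ 7.8102*I)
C = ⅒ (C = 1/10 = ⅒ ≈ 0.10000)
F(O) = √2*√O (F(O) = √(2*O) = √2*√O)
((38 - 1*(-42)) + k)*F(C) = ((38 - 1*(-42)) + I*√61)*(√2*√(⅒)) = ((38 + 42) + I*√61)*(√2*(√10/10)) = (80 + I*√61)*(√5/5) = √5*(80 + I*√61)/5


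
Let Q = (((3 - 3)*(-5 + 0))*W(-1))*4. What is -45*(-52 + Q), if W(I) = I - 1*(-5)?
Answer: 2340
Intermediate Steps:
W(I) = 5 + I (W(I) = I + 5 = 5 + I)
Q = 0 (Q = (((3 - 3)*(-5 + 0))*(5 - 1))*4 = ((0*(-5))*4)*4 = (0*4)*4 = 0*4 = 0)
-45*(-52 + Q) = -45*(-52 + 0) = -45*(-52) = 2340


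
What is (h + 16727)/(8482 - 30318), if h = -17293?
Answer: 283/10918 ≈ 0.025921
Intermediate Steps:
(h + 16727)/(8482 - 30318) = (-17293 + 16727)/(8482 - 30318) = -566/(-21836) = -566*(-1/21836) = 283/10918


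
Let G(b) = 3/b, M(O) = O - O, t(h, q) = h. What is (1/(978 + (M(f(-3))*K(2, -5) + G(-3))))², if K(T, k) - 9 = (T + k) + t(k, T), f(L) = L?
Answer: 1/954529 ≈ 1.0476e-6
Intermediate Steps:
M(O) = 0
K(T, k) = 9 + T + 2*k (K(T, k) = 9 + ((T + k) + k) = 9 + (T + 2*k) = 9 + T + 2*k)
(1/(978 + (M(f(-3))*K(2, -5) + G(-3))))² = (1/(978 + (0*(9 + 2 + 2*(-5)) + 3/(-3))))² = (1/(978 + (0*(9 + 2 - 10) + 3*(-⅓))))² = (1/(978 + (0*1 - 1)))² = (1/(978 + (0 - 1)))² = (1/(978 - 1))² = (1/977)² = 1/954529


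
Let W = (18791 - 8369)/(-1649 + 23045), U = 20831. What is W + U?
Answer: 74285083/3566 ≈ 20832.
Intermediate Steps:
W = 1737/3566 (W = 10422/21396 = 10422*(1/21396) = 1737/3566 ≈ 0.48710)
W + U = 1737/3566 + 20831 = 74285083/3566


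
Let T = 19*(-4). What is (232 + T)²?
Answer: 24336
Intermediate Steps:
T = -76
(232 + T)² = (232 - 76)² = 156² = 24336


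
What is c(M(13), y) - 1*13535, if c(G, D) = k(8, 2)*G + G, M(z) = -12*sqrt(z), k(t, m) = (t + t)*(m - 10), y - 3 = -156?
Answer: -13535 + 1524*sqrt(13) ≈ -8040.1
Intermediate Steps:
y = -153 (y = 3 - 156 = -153)
k(t, m) = 2*t*(-10 + m) (k(t, m) = (2*t)*(-10 + m) = 2*t*(-10 + m))
c(G, D) = -127*G (c(G, D) = (2*8*(-10 + 2))*G + G = (2*8*(-8))*G + G = -128*G + G = -127*G)
c(M(13), y) - 1*13535 = -(-1524)*sqrt(13) - 1*13535 = 1524*sqrt(13) - 13535 = -13535 + 1524*sqrt(13)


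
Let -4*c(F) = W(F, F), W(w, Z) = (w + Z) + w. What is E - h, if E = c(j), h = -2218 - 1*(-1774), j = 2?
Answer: 885/2 ≈ 442.50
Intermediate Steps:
W(w, Z) = Z + 2*w (W(w, Z) = (Z + w) + w = Z + 2*w)
h = -444 (h = -2218 + 1774 = -444)
c(F) = -3*F/4 (c(F) = -(F + 2*F)/4 = -3*F/4)
E = -3/2 (E = -¾*2 = -3/2 ≈ -1.5000)
E - h = -3/2 - 1*(-444) = -3/2 + 444 = 885/2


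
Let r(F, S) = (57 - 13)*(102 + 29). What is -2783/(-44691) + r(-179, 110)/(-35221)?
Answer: -159578881/1574061711 ≈ -0.10138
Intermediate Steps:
r(F, S) = 5764 (r(F, S) = 44*131 = 5764)
-2783/(-44691) + r(-179, 110)/(-35221) = -2783/(-44691) + 5764/(-35221) = -2783*(-1/44691) + 5764*(-1/35221) = 2783/44691 - 5764/35221 = -159578881/1574061711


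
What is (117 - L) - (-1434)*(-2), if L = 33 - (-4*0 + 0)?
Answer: -2784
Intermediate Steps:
L = 33 (L = 33 - (0 + 0) = 33 - 1*0 = 33 + 0 = 33)
(117 - L) - (-1434)*(-2) = (117 - 1*33) - (-1434)*(-2) = (117 - 33) - 239*12 = 84 - 2868 = -2784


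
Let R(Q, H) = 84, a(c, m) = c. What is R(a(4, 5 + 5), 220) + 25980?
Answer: 26064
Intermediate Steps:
R(a(4, 5 + 5), 220) + 25980 = 84 + 25980 = 26064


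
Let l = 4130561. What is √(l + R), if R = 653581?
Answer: √4784142 ≈ 2187.3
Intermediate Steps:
√(l + R) = √(4130561 + 653581) = √4784142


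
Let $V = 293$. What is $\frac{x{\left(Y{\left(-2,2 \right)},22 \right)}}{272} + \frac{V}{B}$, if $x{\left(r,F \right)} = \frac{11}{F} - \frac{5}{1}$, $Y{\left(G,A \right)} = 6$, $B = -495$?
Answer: $- \frac{163847}{269280} \approx -0.60846$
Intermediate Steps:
$x{\left(r,F \right)} = -5 + \frac{11}{F}$ ($x{\left(r,F \right)} = \frac{11}{F} - 5 = -5 + \frac{11}{F}$)
$\frac{x{\left(Y{\left(-2,2 \right)},22 \right)}}{272} + \frac{V}{B} = \frac{-5 + \frac{11}{22}}{272} + \frac{293}{-495} = \left(-5 + 11 \cdot \frac{1}{22}\right) \frac{1}{272} + 293 \left(- \frac{1}{495}\right) = \left(-5 + \frac{1}{2}\right) \frac{1}{272} - \frac{293}{495} = \left(- \frac{9}{2}\right) \frac{1}{272} - \frac{293}{495} = - \frac{9}{544} - \frac{293}{495} = - \frac{163847}{269280}$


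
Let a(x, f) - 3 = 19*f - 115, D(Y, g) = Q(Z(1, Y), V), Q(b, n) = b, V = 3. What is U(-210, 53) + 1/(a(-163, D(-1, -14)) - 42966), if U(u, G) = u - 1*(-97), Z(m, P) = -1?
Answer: -4869962/43097 ≈ -113.00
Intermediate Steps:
U(u, G) = 97 + u (U(u, G) = u + 97 = 97 + u)
D(Y, g) = -1
a(x, f) = -112 + 19*f (a(x, f) = 3 + (19*f - 115) = 3 + (-115 + 19*f) = -112 + 19*f)
U(-210, 53) + 1/(a(-163, D(-1, -14)) - 42966) = (97 - 210) + 1/((-112 + 19*(-1)) - 42966) = -113 + 1/((-112 - 19) - 42966) = -113 + 1/(-131 - 42966) = -113 + 1/(-43097) = -113 - 1/43097 = -4869962/43097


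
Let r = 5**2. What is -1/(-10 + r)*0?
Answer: 0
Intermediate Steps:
r = 25
-1/(-10 + r)*0 = -1/(-10 + 25)*0 = -1/15*0 = 0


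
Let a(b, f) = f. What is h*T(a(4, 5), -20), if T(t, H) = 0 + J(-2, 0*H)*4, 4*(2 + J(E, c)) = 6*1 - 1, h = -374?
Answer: 1122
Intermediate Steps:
J(E, c) = -¾ (J(E, c) = -2 + (6*1 - 1)/4 = -2 + (6 - 1)/4 = -2 + (¼)*5 = -2 + 5/4 = -¾)
T(t, H) = -3 (T(t, H) = 0 - ¾*4 = 0 - 3 = -3)
h*T(a(4, 5), -20) = -374*(-3) = 1122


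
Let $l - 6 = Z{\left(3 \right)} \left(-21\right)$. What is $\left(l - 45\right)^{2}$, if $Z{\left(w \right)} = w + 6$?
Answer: $51984$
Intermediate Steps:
$Z{\left(w \right)} = 6 + w$
$l = -183$ ($l = 6 + \left(6 + 3\right) \left(-21\right) = 6 + 9 \left(-21\right) = 6 - 189 = -183$)
$\left(l - 45\right)^{2} = \left(-183 - 45\right)^{2} = \left(-228\right)^{2} = 51984$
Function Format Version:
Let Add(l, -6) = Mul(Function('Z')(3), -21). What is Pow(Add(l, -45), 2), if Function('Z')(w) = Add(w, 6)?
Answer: 51984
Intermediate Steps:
Function('Z')(w) = Add(6, w)
l = -183 (l = Add(6, Mul(Add(6, 3), -21)) = Add(6, Mul(9, -21)) = Add(6, -189) = -183)
Pow(Add(l, -45), 2) = Pow(Add(-183, -45), 2) = Pow(-228, 2) = 51984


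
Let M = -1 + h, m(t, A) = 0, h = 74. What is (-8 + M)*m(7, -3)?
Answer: 0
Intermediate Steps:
M = 73 (M = -1 + 74 = 73)
(-8 + M)*m(7, -3) = (-8 + 73)*0 = 65*0 = 0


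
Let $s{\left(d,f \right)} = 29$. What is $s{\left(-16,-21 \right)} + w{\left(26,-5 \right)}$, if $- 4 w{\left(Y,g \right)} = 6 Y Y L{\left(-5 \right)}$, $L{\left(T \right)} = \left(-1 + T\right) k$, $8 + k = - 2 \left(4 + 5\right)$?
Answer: $-158155$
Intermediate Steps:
$k = -26$ ($k = -8 - 2 \left(4 + 5\right) = -8 - 18 = -26$)
$L{\left(T \right)} = 26 - 26 T$ ($L{\left(T \right)} = \left(-1 + T\right) \left(-26\right) = 26 - 26 T$)
$w{\left(Y,g \right)} = - 234 Y^{2}$ ($w{\left(Y,g \right)} = - \frac{6 Y Y \left(26 - -130\right)}{4} = - \frac{6 Y^{2} \left(26 + 130\right)}{4} = - \frac{6 Y^{2} \cdot 156}{4} = - \frac{936 Y^{2}}{4} = - 234 Y^{2}$)
$s{\left(-16,-21 \right)} + w{\left(26,-5 \right)} = 29 - 234 \cdot 26^{2} = 29 - 158184 = -158155$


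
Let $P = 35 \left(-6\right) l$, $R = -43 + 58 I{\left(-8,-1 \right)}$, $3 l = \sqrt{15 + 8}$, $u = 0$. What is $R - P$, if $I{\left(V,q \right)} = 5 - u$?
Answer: $247 + 70 \sqrt{23} \approx 582.71$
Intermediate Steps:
$I{\left(V,q \right)} = 5$ ($I{\left(V,q \right)} = 5 - 0 = 5 + 0 = 5$)
$l = \frac{\sqrt{23}}{3}$ ($l = \frac{\sqrt{15 + 8}}{3} = \frac{\sqrt{23}}{3} \approx 1.5986$)
$R = 247$ ($R = -43 + 58 \cdot 5 = -43 + 290 = 247$)
$P = - 70 \sqrt{23}$ ($P = 35 \left(-6\right) \frac{\sqrt{23}}{3} = - 210 \frac{\sqrt{23}}{3} = - 70 \sqrt{23} \approx -335.71$)
$R - P = 247 - - 70 \sqrt{23} = 247 + 70 \sqrt{23}$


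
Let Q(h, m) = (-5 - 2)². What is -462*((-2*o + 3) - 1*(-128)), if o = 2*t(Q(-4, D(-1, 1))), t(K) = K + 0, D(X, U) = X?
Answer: 30030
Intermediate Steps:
Q(h, m) = 49 (Q(h, m) = (-7)² = 49)
t(K) = K
o = 98 (o = 2*49 = 98)
-462*((-2*o + 3) - 1*(-128)) = -462*((-2*98 + 3) - 1*(-128)) = -462*((-196 + 3) + 128) = -462*(-193 + 128) = -462*(-65) = 30030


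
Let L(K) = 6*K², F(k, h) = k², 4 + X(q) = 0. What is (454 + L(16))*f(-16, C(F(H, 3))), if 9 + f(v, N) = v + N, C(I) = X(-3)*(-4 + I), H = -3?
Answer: -89550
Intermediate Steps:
X(q) = -4 (X(q) = -4 + 0 = -4)
C(I) = 16 - 4*I (C(I) = -4*(-4 + I) = 16 - 4*I)
f(v, N) = -9 + N + v (f(v, N) = -9 + (v + N) = -9 + (N + v) = -9 + N + v)
(454 + L(16))*f(-16, C(F(H, 3))) = (454 + 6*16²)*(-9 + (16 - 4*(-3)²) - 16) = (454 + 6*256)*(-9 + (16 - 4*9) - 16) = (454 + 1536)*(-9 + (16 - 36) - 16) = 1990*(-9 - 20 - 16) = 1990*(-45) = -89550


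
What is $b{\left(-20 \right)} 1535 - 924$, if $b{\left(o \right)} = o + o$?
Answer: $-62324$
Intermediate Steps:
$b{\left(o \right)} = 2 o$
$b{\left(-20 \right)} 1535 - 924 = 2 \left(-20\right) 1535 - 924 = \left(-40\right) 1535 - 924 = -61400 - 924 = -62324$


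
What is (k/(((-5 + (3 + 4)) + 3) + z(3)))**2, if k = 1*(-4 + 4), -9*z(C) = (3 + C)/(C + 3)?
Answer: 0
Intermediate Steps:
z(C) = -1/9 (z(C) = -(3 + C)/(9*(C + 3)) = -(3 + C)/(9*(3 + C)) = -1/9*1 = -1/9)
k = 0 (k = 1*0 = 0)
(k/(((-5 + (3 + 4)) + 3) + z(3)))**2 = (0/(((-5 + (3 + 4)) + 3) - 1/9))**2 = (0/(((-5 + 7) + 3) - 1/9))**2 = (0/((2 + 3) - 1/9))**2 = (0/(5 - 1/9))**2 = (0/(44/9))**2 = ((9/44)*0)**2 = 0**2 = 0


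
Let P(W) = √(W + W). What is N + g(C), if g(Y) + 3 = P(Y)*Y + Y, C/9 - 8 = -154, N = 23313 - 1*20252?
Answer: 1744 - 7884*I*√73 ≈ 1744.0 - 67361.0*I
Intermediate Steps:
P(W) = √2*√W (P(W) = √(2*W) = √2*√W)
N = 3061 (N = 23313 - 20252 = 3061)
C = -1314 (C = 72 + 9*(-154) = 72 - 1386 = -1314)
g(Y) = -3 + Y + √2*Y^(3/2) (g(Y) = -3 + ((√2*√Y)*Y + Y) = -3 + (√2*Y^(3/2) + Y) = -3 + (Y + √2*Y^(3/2)) = -3 + Y + √2*Y^(3/2))
N + g(C) = 3061 + (-3 - 1314 + √2*(-1314)^(3/2)) = 3061 + (-3 - 1314 + √2*(-3942*I*√146)) = 3061 + (-3 - 1314 - 7884*I*√73) = 3061 + (-1317 - 7884*I*√73) = 1744 - 7884*I*√73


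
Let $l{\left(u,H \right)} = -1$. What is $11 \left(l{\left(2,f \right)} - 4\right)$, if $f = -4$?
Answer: $-55$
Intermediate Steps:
$11 \left(l{\left(2,f \right)} - 4\right) = 11 \left(-1 - 4\right) = 11 \left(-5\right) = -55$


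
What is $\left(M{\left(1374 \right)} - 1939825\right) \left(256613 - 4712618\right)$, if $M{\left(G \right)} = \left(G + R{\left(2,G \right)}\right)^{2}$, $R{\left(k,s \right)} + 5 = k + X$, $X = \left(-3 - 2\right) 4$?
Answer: $510765117120$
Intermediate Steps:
$X = -20$ ($X = \left(-5\right) 4 = -20$)
$R{\left(k,s \right)} = -25 + k$ ($R{\left(k,s \right)} = -5 + \left(k - 20\right) = -5 + \left(-20 + k\right) = -25 + k$)
$M{\left(G \right)} = \left(-23 + G\right)^{2}$ ($M{\left(G \right)} = \left(G + \left(-25 + 2\right)\right)^{2} = \left(G - 23\right)^{2} = \left(-23 + G\right)^{2}$)
$\left(M{\left(1374 \right)} - 1939825\right) \left(256613 - 4712618\right) = \left(\left(-23 + 1374\right)^{2} - 1939825\right) \left(256613 - 4712618\right) = \left(1351^{2} - 1939825\right) \left(-4456005\right) = \left(1825201 - 1939825\right) \left(-4456005\right) = \left(-114624\right) \left(-4456005\right) = 510765117120$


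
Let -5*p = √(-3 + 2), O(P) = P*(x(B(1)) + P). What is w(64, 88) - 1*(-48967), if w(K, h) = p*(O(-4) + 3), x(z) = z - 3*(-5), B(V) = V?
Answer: 48967 + 9*I ≈ 48967.0 + 9.0*I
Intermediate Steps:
x(z) = 15 + z (x(z) = z + 15 = 15 + z)
O(P) = P*(16 + P) (O(P) = P*((15 + 1) + P) = P*(16 + P))
p = -I/5 (p = -√(-3 + 2)/5 = -I/5 ≈ -0.2*I)
w(K, h) = 9*I (w(K, h) = (-I/5)*(-4*(16 - 4) + 3) = (-I/5)*(-4*12 + 3) = (-I/5)*(-48 + 3) = -I/5*(-45) = 9*I)
w(64, 88) - 1*(-48967) = 9*I - 1*(-48967) = 9*I + 48967 = 48967 + 9*I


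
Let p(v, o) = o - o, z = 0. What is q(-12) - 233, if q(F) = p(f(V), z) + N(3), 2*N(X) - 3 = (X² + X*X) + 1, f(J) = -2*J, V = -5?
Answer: -222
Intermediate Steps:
N(X) = 2 + X² (N(X) = 3/2 + ((X² + X*X) + 1)/2 = 3/2 + ((X² + X²) + 1)/2 = 3/2 + (2*X² + 1)/2 = 3/2 + (1 + 2*X²)/2 = 3/2 + (½ + X²) = 2 + X²)
p(v, o) = 0
q(F) = 11 (q(F) = 0 + (2 + 3²) = 0 + (2 + 9) = 0 + 11 = 11)
q(-12) - 233 = 11 - 233 = -222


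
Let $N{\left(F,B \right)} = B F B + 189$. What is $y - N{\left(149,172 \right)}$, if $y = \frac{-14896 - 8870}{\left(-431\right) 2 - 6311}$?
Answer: $- \frac{10540010233}{2391} \approx -4.4082 \cdot 10^{6}$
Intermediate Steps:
$N{\left(F,B \right)} = 189 + F B^{2}$ ($N{\left(F,B \right)} = F B^{2} + 189 = 189 + F B^{2}$)
$y = \frac{7922}{2391}$ ($y = - \frac{23766}{-862 - 6311} = - \frac{23766}{-7173} = \left(-23766\right) \left(- \frac{1}{7173}\right) = \frac{7922}{2391} \approx 3.3133$)
$y - N{\left(149,172 \right)} = \frac{7922}{2391} - \left(189 + 149 \cdot 172^{2}\right) = \frac{7922}{2391} - \left(189 + 149 \cdot 29584\right) = \frac{7922}{2391} - \left(189 + 4408016\right) = \frac{7922}{2391} - 4408205 = - \frac{10540010233}{2391}$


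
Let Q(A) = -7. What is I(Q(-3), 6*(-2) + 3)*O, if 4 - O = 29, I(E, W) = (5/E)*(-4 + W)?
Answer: -1625/7 ≈ -232.14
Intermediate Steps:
I(E, W) = 5*(-4 + W)/E
O = -25 (O = 4 - 1*29 = 4 - 29 = -25)
I(Q(-3), 6*(-2) + 3)*O = (5*(-4 + (6*(-2) + 3))/(-7))*(-25) = (5*(-⅐)*(-4 + (-12 + 3)))*(-25) = (5*(-⅐)*(-4 - 9))*(-25) = (5*(-⅐)*(-13))*(-25) = (65/7)*(-25) = -1625/7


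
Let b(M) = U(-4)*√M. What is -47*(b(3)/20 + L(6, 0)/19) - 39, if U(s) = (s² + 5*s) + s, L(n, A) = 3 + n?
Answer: -1164/19 + 94*√3/5 ≈ -28.701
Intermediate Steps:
U(s) = s² + 6*s
b(M) = -8*√M (b(M) = (-4*(6 - 4))*√M = (-4*2)*√M = -8*√M)
-47*(b(3)/20 + L(6, 0)/19) - 39 = -47*(-8*√3/20 + (3 + 6)/19) - 39 = -47*(-8*√3*(1/20) + 9*(1/19)) - 39 = -47*(-2*√3/5 + 9/19) - 39 = -47*(9/19 - 2*√3/5) - 39 = (-423/19 + 94*√3/5) - 39 = -1164/19 + 94*√3/5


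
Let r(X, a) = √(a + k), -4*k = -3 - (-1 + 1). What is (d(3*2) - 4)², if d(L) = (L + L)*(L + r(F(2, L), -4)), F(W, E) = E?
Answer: 4156 + 816*I*√13 ≈ 4156.0 + 2942.1*I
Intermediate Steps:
k = ¾ (k = -(-3 - (-1 + 1))/4 = -(-3 - 1*0)/4 = -(-3 + 0)/4 = -¼*(-3) = ¾ ≈ 0.75000)
r(X, a) = √(¾ + a) (r(X, a) = √(a + ¾) = √(¾ + a))
d(L) = 2*L*(L + I*√13/2) (d(L) = (L + L)*(L + √(3 + 4*(-4))/2) = (2*L)*(L + √(3 - 16)/2) = (2*L)*(L + √(-13)/2) = (2*L)*(L + (I*√13)/2) = (2*L)*(L + I*√13/2) = 2*L*(L + I*√13/2))
(d(3*2) - 4)² = ((3*2)*(2*(3*2) + I*√13) - 4)² = (6*(2*6 + I*√13) - 4)² = (6*(12 + I*√13) - 4)² = ((72 + 6*I*√13) - 4)² = (68 + 6*I*√13)²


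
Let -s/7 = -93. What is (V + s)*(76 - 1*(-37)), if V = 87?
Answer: 83394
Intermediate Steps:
s = 651 (s = -7*(-93) = 651)
(V + s)*(76 - 1*(-37)) = (87 + 651)*(76 - 1*(-37)) = 738*(76 + 37) = 738*113 = 83394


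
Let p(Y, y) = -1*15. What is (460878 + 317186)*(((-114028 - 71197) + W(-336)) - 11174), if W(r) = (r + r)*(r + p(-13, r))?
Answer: 30712520272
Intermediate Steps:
p(Y, y) = -15
W(r) = 2*r*(-15 + r) (W(r) = (r + r)*(r - 15) = (2*r)*(-15 + r) = 2*r*(-15 + r))
(460878 + 317186)*(((-114028 - 71197) + W(-336)) - 11174) = (460878 + 317186)*(((-114028 - 71197) + 2*(-336)*(-15 - 336)) - 11174) = 778064*((-185225 + 2*(-336)*(-351)) - 11174) = 778064*((-185225 + 235872) - 11174) = 778064*(50647 - 11174) = 778064*39473 = 30712520272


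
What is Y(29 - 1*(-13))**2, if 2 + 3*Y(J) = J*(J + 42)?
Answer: 12432676/9 ≈ 1.3814e+6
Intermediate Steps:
Y(J) = -2/3 + J*(42 + J)/3 (Y(J) = -2/3 + (J*(J + 42))/3 = -2/3 + (J*(42 + J))/3 = -2/3 + J*(42 + J)/3)
Y(29 - 1*(-13))**2 = (-2/3 + 14*(29 - 1*(-13)) + (29 - 1*(-13))**2/3)**2 = (-2/3 + 14*(29 + 13) + (29 + 13)**2/3)**2 = (-2/3 + 14*42 + (1/3)*42**2)**2 = (-2/3 + 588 + (1/3)*1764)**2 = (-2/3 + 588 + 588)**2 = (3526/3)**2 = 12432676/9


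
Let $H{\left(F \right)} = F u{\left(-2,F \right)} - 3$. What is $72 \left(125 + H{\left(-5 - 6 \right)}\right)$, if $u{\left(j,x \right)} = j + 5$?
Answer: $6408$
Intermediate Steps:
$u{\left(j,x \right)} = 5 + j$
$H{\left(F \right)} = -3 + 3 F$ ($H{\left(F \right)} = F \left(5 - 2\right) - 3 = F 3 - 3 = 3 F - 3 = -3 + 3 F$)
$72 \left(125 + H{\left(-5 - 6 \right)}\right) = 72 \left(125 + \left(-3 + 3 \left(-5 - 6\right)\right)\right) = 72 \left(125 + \left(-3 + 3 \left(-11\right)\right)\right) = 72 \left(125 - 36\right) = 72 \cdot 89 = 6408$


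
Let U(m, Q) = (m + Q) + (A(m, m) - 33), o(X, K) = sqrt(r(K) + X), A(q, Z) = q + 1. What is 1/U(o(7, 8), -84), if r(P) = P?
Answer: -29/3349 - sqrt(15)/6698 ≈ -0.0092375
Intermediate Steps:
A(q, Z) = 1 + q
o(X, K) = sqrt(K + X)
U(m, Q) = -32 + Q + 2*m (U(m, Q) = (m + Q) + ((1 + m) - 33) = (Q + m) + (-32 + m) = -32 + Q + 2*m)
1/U(o(7, 8), -84) = 1/(-32 - 84 + 2*sqrt(8 + 7)) = 1/(-32 - 84 + 2*sqrt(15)) = 1/(-116 + 2*sqrt(15))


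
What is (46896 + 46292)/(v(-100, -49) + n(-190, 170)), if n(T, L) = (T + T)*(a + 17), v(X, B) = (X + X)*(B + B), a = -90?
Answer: 23297/11835 ≈ 1.9685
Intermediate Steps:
v(X, B) = 4*B*X (v(X, B) = (2*X)*(2*B) = 4*B*X)
n(T, L) = -146*T (n(T, L) = (T + T)*(-90 + 17) = (2*T)*(-73) = -146*T)
(46896 + 46292)/(v(-100, -49) + n(-190, 170)) = (46896 + 46292)/(4*(-49)*(-100) - 146*(-190)) = 93188/(19600 + 27740) = 93188/47340 = 93188*(1/47340) = 23297/11835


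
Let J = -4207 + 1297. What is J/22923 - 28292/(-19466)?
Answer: 98648576/74369853 ≈ 1.3265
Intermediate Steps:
J = -2910
J/22923 - 28292/(-19466) = -2910/22923 - 28292/(-19466) = -2910*1/22923 - 28292*(-1/19466) = -970/7641 + 14146/9733 = 98648576/74369853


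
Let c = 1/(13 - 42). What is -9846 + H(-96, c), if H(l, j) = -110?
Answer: -9956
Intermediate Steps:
c = -1/29 (c = 1/(-29) = -1/29 ≈ -0.034483)
-9846 + H(-96, c) = -9846 - 110 = -9956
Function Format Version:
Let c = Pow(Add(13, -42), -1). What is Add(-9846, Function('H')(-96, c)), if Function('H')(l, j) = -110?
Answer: -9956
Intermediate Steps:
c = Rational(-1, 29) (c = Pow(-29, -1) = Rational(-1, 29) ≈ -0.034483)
Add(-9846, Function('H')(-96, c)) = Add(-9846, -110) = -9956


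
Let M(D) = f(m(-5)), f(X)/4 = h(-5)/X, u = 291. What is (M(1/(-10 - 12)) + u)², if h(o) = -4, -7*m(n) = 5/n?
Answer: 32041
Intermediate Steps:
m(n) = -5/(7*n)
f(X) = -16/X (f(X) = 4*(-4/X) = -16/X)
M(D) = -112 (M(D) = -16/((-5/7/(-5))) = -16/((-5/7*(-⅕))) = -16/⅐ = -16*7 = -112)
(M(1/(-10 - 12)) + u)² = (-112 + 291)² = 179² = 32041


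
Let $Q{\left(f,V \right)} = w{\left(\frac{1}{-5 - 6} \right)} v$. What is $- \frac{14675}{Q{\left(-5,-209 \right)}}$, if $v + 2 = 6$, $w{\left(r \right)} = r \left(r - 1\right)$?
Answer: $- \frac{1775675}{48} \approx -36993.0$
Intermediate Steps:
$w{\left(r \right)} = r \left(-1 + r\right)$
$v = 4$ ($v = -2 + 6 = 4$)
$Q{\left(f,V \right)} = \frac{48}{121}$ ($Q{\left(f,V \right)} = \frac{-1 + \frac{1}{-5 - 6}}{-5 - 6} \cdot 4 = \frac{-1 + \frac{1}{-11}}{-11} \cdot 4 = - \frac{-1 - \frac{1}{11}}{11} \cdot 4 = \left(- \frac{1}{11}\right) \left(- \frac{12}{11}\right) 4 = \frac{12}{121} \cdot 4 = \frac{48}{121}$)
$- \frac{14675}{Q{\left(-5,-209 \right)}} = - \frac{14675}{\frac{48}{121}} = \left(-14675\right) \frac{121}{48} = - \frac{1775675}{48}$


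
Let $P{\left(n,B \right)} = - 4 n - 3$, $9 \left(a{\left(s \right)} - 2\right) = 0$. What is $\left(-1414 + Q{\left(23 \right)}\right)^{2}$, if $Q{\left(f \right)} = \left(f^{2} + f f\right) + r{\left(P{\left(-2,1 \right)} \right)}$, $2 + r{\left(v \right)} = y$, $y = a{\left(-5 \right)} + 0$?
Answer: $126736$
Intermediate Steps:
$a{\left(s \right)} = 2$ ($a{\left(s \right)} = 2 + \frac{1}{9} \cdot 0 = 2 + 0 = 2$)
$P{\left(n,B \right)} = -3 - 4 n$
$y = 2$ ($y = 2 + 0 = 2$)
$r{\left(v \right)} = 0$ ($r{\left(v \right)} = -2 + 2 = 0$)
$Q{\left(f \right)} = 2 f^{2}$ ($Q{\left(f \right)} = \left(f^{2} + f f\right) + 0 = \left(f^{2} + f^{2}\right) + 0 = 2 f^{2} + 0 = 2 f^{2}$)
$\left(-1414 + Q{\left(23 \right)}\right)^{2} = \left(-1414 + 2 \cdot 23^{2}\right)^{2} = \left(-1414 + 2 \cdot 529\right)^{2} = \left(-1414 + 1058\right)^{2} = \left(-356\right)^{2} = 126736$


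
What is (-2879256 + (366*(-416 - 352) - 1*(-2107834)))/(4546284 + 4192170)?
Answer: -526255/4369227 ≈ -0.12045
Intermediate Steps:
(-2879256 + (366*(-416 - 352) - 1*(-2107834)))/(4546284 + 4192170) = (-2879256 + (366*(-768) + 2107834))/8738454 = (-2879256 + (-281088 + 2107834))*(1/8738454) = (-2879256 + 1826746)*(1/8738454) = -1052510*1/8738454 = -526255/4369227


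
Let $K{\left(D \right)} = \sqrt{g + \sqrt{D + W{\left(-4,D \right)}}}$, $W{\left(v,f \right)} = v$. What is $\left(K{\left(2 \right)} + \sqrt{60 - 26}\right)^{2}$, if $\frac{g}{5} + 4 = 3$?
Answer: $\left(\sqrt{34} + \sqrt{-5 + i \sqrt{2}}\right)^{2} \approx 32.652 + 27.746 i$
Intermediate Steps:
$g = -5$ ($g = -20 + 5 \cdot 3 = -20 + 15 = -5$)
$K{\left(D \right)} = \sqrt{-5 + \sqrt{-4 + D}}$ ($K{\left(D \right)} = \sqrt{-5 + \sqrt{D - 4}} = \sqrt{-5 + \sqrt{-4 + D}}$)
$\left(K{\left(2 \right)} + \sqrt{60 - 26}\right)^{2} = \left(\sqrt{-5 + \sqrt{-4 + 2}} + \sqrt{60 - 26}\right)^{2} = \left(\sqrt{-5 + \sqrt{-2}} + \sqrt{34}\right)^{2} = \left(\sqrt{-5 + i \sqrt{2}} + \sqrt{34}\right)^{2} = \left(\sqrt{34} + \sqrt{-5 + i \sqrt{2}}\right)^{2}$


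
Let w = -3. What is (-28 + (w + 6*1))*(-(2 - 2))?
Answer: 0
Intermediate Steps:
(-28 + (w + 6*1))*(-(2 - 2)) = (-28 + (-3 + 6*1))*(-(2 - 2)) = (-28 + (-3 + 6))*(-1*0) = (-28 + 3)*0 = -25*0 = 0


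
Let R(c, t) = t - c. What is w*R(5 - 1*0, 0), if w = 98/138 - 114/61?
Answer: 24385/4209 ≈ 5.7935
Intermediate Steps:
w = -4877/4209 (w = 98*(1/138) - 114*1/61 = 49/69 - 114/61 = -4877/4209 ≈ -1.1587)
w*R(5 - 1*0, 0) = -4877*(0 - (5 - 1*0))/4209 = -4877*(0 - (5 + 0))/4209 = -4877*(0 - 1*5)/4209 = -4877*(0 - 5)/4209 = -4877/4209*(-5) = 24385/4209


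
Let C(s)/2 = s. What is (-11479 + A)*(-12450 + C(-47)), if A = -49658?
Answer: 766902528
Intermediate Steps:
C(s) = 2*s
(-11479 + A)*(-12450 + C(-47)) = (-11479 - 49658)*(-12450 + 2*(-47)) = -61137*(-12450 - 94) = -61137*(-12544) = 766902528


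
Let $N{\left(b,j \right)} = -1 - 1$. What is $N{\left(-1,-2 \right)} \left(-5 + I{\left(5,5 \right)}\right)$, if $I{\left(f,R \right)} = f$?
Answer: $0$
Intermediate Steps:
$N{\left(b,j \right)} = -2$ ($N{\left(b,j \right)} = -1 - 1 = -2$)
$N{\left(-1,-2 \right)} \left(-5 + I{\left(5,5 \right)}\right) = - 2 \left(-5 + 5\right) = \left(-2\right) 0 = 0$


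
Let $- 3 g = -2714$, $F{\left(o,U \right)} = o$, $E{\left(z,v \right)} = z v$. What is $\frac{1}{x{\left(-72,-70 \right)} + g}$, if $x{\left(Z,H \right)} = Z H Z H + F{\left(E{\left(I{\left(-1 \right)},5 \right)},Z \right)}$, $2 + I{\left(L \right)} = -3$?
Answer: $\frac{3}{76207439} \approx 3.9366 \cdot 10^{-8}$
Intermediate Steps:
$I{\left(L \right)} = -5$ ($I{\left(L \right)} = -2 - 3 = -5$)
$E{\left(z,v \right)} = v z$
$g = \frac{2714}{3}$ ($g = \left(- \frac{1}{3}\right) \left(-2714\right) = \frac{2714}{3} \approx 904.67$)
$x{\left(Z,H \right)} = -25 + H^{2} Z^{2}$ ($x{\left(Z,H \right)} = Z H Z H + 5 \left(-5\right) = H Z Z H - 25 = H Z^{2} H - 25 = H^{2} Z^{2} - 25 = -25 + H^{2} Z^{2}$)
$\frac{1}{x{\left(-72,-70 \right)} + g} = \frac{1}{\left(-25 + \left(-70\right)^{2} \left(-72\right)^{2}\right) + \frac{2714}{3}} = \frac{1}{\left(-25 + 4900 \cdot 5184\right) + \frac{2714}{3}} = \frac{1}{\left(-25 + 25401600\right) + \frac{2714}{3}} = \frac{1}{25401575 + \frac{2714}{3}} = \frac{1}{\frac{76207439}{3}} = \frac{3}{76207439}$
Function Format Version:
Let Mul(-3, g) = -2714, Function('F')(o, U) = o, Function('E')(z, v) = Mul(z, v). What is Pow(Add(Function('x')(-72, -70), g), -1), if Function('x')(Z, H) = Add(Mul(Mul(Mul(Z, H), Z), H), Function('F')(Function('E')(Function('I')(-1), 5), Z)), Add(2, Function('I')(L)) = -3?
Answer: Rational(3, 76207439) ≈ 3.9366e-8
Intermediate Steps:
Function('I')(L) = -5 (Function('I')(L) = Add(-2, -3) = -5)
Function('E')(z, v) = Mul(v, z)
g = Rational(2714, 3) (g = Mul(Rational(-1, 3), -2714) = Rational(2714, 3) ≈ 904.67)
Function('x')(Z, H) = Add(-25, Mul(Pow(H, 2), Pow(Z, 2))) (Function('x')(Z, H) = Add(Mul(Mul(Mul(Z, H), Z), H), Mul(5, -5)) = Add(Mul(Mul(Mul(H, Z), Z), H), -25) = Add(Mul(Mul(H, Pow(Z, 2)), H), -25) = Add(Mul(Pow(H, 2), Pow(Z, 2)), -25) = Add(-25, Mul(Pow(H, 2), Pow(Z, 2))))
Pow(Add(Function('x')(-72, -70), g), -1) = Pow(Add(Add(-25, Mul(Pow(-70, 2), Pow(-72, 2))), Rational(2714, 3)), -1) = Pow(Add(Add(-25, Mul(4900, 5184)), Rational(2714, 3)), -1) = Pow(Add(Add(-25, 25401600), Rational(2714, 3)), -1) = Pow(Add(25401575, Rational(2714, 3)), -1) = Pow(Rational(76207439, 3), -1) = Rational(3, 76207439)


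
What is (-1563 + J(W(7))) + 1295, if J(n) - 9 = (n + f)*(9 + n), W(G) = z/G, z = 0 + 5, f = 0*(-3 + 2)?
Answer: -12351/49 ≈ -252.06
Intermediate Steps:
f = 0 (f = 0*(-1) = 0)
z = 5
W(G) = 5/G
J(n) = 9 + n*(9 + n) (J(n) = 9 + (n + 0)*(9 + n) = 9 + n*(9 + n))
(-1563 + J(W(7))) + 1295 = (-1563 + (9 + (5/7)² + 9*(5/7))) + 1295 = (-1563 + (9 + 25/49 + 45/7)) + 1295 = (-1563 + 781/49) + 1295 = -75806/49 + 1295 = -12351/49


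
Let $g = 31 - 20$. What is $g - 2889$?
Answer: $-2878$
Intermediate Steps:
$g = 11$
$g - 2889 = 11 - 2889 = -2878$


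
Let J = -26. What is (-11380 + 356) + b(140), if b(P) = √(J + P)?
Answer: -11024 + √114 ≈ -11013.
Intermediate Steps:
b(P) = √(-26 + P)
(-11380 + 356) + b(140) = (-11380 + 356) + √(-26 + 140) = -11024 + √114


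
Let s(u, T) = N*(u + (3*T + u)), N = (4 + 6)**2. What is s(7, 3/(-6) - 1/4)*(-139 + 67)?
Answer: -84600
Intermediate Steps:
N = 100 (N = 10**2 = 100)
s(u, T) = 200*u + 300*T (s(u, T) = 100*(u + (3*T + u)) = 100*(u + (u + 3*T)) = 100*(2*u + 3*T) = 200*u + 300*T)
s(7, 3/(-6) - 1/4)*(-139 + 67) = (200*7 + 300*(3/(-6) - 1/4))*(-139 + 67) = (1400 + 300*(3*(-1/6) - 1*1/4))*(-72) = (1400 + 300*(-1/2 - 1/4))*(-72) = (1400 + 300*(-3/4))*(-72) = (1400 - 225)*(-72) = 1175*(-72) = -84600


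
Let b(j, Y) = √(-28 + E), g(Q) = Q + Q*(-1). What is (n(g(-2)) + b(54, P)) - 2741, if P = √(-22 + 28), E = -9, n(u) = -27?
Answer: -2768 + I*√37 ≈ -2768.0 + 6.0828*I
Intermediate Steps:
g(Q) = 0 (g(Q) = Q - Q = 0)
P = √6 ≈ 2.4495
b(j, Y) = I*√37 (b(j, Y) = √(-28 - 9) = √(-37) = I*√37)
(n(g(-2)) + b(54, P)) - 2741 = (-27 + I*√37) - 2741 = -2768 + I*√37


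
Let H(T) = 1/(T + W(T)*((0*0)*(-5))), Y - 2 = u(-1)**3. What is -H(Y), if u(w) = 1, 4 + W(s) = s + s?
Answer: -1/3 ≈ -0.33333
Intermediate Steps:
W(s) = -4 + 2*s (W(s) = -4 + (s + s) = -4 + 2*s)
Y = 3 (Y = 2 + 1**3 = 2 + 1 = 3)
H(T) = 1/T (H(T) = 1/(T + (-4 + 2*T)*((0*0)*(-5))) = 1/(T + (-4 + 2*T)*(0*(-5))) = 1/(T + (-4 + 2*T)*0) = 1/(T + 0) = 1/T)
-H(Y) = -1/3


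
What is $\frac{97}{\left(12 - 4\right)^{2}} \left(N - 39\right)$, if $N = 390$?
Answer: $\frac{34047}{64} \approx 531.98$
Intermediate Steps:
$\frac{97}{\left(12 - 4\right)^{2}} \left(N - 39\right) = \frac{97}{\left(12 - 4\right)^{2}} \left(390 - 39\right) = \frac{97}{8^{2}} \cdot 351 = \frac{97}{64} \cdot 351 = \frac{34047}{64}$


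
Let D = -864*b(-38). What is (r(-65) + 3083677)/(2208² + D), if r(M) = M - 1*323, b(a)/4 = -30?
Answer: 1027763/1659648 ≈ 0.61927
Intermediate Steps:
b(a) = -120 (b(a) = 4*(-30) = -120)
r(M) = -323 + M (r(M) = M - 323 = -323 + M)
D = 103680 (D = -864*(-120) = 103680)
(r(-65) + 3083677)/(2208² + D) = ((-323 - 65) + 3083677)/(2208² + 103680) = (-388 + 3083677)/(4875264 + 103680) = 3083289/4978944 = 3083289*(1/4978944) = 1027763/1659648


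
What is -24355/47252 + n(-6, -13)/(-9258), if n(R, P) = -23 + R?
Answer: -112054141/218729508 ≈ -0.51230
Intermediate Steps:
-24355/47252 + n(-6, -13)/(-9258) = -24355/47252 + (-23 - 6)/(-9258) = -24355*1/47252 - 29*(-1/9258) = -24355/47252 + 29/9258 = -112054141/218729508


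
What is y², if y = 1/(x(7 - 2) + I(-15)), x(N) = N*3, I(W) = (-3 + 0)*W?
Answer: 1/3600 ≈ 0.00027778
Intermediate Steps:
I(W) = -3*W
x(N) = 3*N
y = 1/60 (y = 1/(3*(7 - 2) - 3*(-15)) = 1/(3*5 + 45) = 1/(15 + 45) = 1/60 ≈ 0.016667)
y² = (1/60)² = 1/3600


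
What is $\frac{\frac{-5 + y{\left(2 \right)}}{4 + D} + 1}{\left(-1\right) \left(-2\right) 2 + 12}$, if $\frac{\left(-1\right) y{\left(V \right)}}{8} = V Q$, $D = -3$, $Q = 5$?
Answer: $- \frac{21}{4} \approx -5.25$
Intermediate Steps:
$y{\left(V \right)} = - 40 V$ ($y{\left(V \right)} = - 8 V 5 = - 8 \cdot 5 V = - 40 V$)
$\frac{\frac{-5 + y{\left(2 \right)}}{4 + D} + 1}{\left(-1\right) \left(-2\right) 2 + 12} = \frac{\frac{-5 - 80}{4 - 3} + 1}{\left(-1\right) \left(-2\right) 2 + 12} = \frac{\frac{-5 - 80}{1} + 1}{2 \cdot 2 + 12} = \frac{\left(-85\right) 1 + 1}{4 + 12} = \frac{-85 + 1}{16} = \left(-84\right) \frac{1}{16} = - \frac{21}{4}$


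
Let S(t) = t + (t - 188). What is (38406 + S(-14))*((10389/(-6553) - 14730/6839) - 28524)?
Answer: -48825846974788110/44815967 ≈ -1.0895e+9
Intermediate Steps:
S(t) = -188 + 2*t (S(t) = t + (-188 + t) = -188 + 2*t)
(38406 + S(-14))*((10389/(-6553) - 14730/6839) - 28524) = (38406 + (-188 + 2*(-14)))*((10389/(-6553) - 14730/6839) - 28524) = (38406 + (-188 - 28))*((10389*(-1/6553) - 14730*1/6839) - 28524) = (38406 - 216)*((-10389/6553 - 14730/6839) - 28524) = 38190*(-167576061/44815967 - 28524) = 38190*(-1278498218769/44815967) = -48825846974788110/44815967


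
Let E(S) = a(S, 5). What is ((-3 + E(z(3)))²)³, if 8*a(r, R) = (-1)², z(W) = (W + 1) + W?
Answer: 148035889/262144 ≈ 564.71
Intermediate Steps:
z(W) = 1 + 2*W (z(W) = (1 + W) + W = 1 + 2*W)
a(r, R) = ⅛ (a(r, R) = (⅛)*(-1)² = (⅛)*1 = ⅛)
E(S) = ⅛
((-3 + E(z(3)))²)³ = ((-3 + ⅛)²)³ = ((-23/8)²)³ = (529/64)³ = 148035889/262144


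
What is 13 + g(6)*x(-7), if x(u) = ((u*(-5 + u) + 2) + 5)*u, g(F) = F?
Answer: -3809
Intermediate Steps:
x(u) = u*(7 + u*(-5 + u)) (x(u) = ((2 + u*(-5 + u)) + 5)*u = (7 + u*(-5 + u))*u = u*(7 + u*(-5 + u)))
13 + g(6)*x(-7) = 13 + 6*(-7*(7 + (-7)² - 5*(-7))) = 13 + 6*(-7*(7 + 49 + 35)) = 13 + 6*(-7*91) = 13 + 6*(-637) = 13 - 3822 = -3809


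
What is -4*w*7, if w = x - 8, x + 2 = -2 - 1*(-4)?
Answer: 224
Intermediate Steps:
x = 0 (x = -2 + (-2 - 1*(-4)) = -2 + (-2 + 4) = -2 + 2 = 0)
w = -8 (w = 0 - 8 = -8)
-4*w*7 = -4*(-8)*7 = -(-32)*7 = -1*(-224) = 224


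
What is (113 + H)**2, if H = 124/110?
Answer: 39400729/3025 ≈ 13025.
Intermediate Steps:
H = 62/55 (H = 124*(1/110) = 62/55 ≈ 1.1273)
(113 + H)**2 = (113 + 62/55)**2 = (6277/55)**2 = 39400729/3025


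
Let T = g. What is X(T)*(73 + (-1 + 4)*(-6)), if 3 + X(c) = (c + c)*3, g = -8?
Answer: -2805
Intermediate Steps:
T = -8
X(c) = -3 + 6*c (X(c) = -3 + (c + c)*3 = -3 + (2*c)*3 = -3 + 6*c)
X(T)*(73 + (-1 + 4)*(-6)) = (-3 + 6*(-8))*(73 + (-1 + 4)*(-6)) = (-3 - 48)*(73 + 3*(-6)) = -51*(73 - 18) = -51*55 = -2805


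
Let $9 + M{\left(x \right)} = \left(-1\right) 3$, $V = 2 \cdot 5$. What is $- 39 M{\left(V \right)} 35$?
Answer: $16380$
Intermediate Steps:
$V = 10$
$M{\left(x \right)} = -12$ ($M{\left(x \right)} = -9 - 3 = -12$)
$- 39 M{\left(V \right)} 35 = \left(-39\right) \left(-12\right) 35 = 468 \cdot 35 = 16380$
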